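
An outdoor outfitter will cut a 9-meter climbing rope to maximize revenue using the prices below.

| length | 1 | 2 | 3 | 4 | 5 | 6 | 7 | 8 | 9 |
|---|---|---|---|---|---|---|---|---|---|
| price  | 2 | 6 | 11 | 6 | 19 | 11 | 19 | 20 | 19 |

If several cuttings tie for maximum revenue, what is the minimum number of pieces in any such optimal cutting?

3

Consider every possible first cut. r[k] is the best of p[i]+r[k−i] over all sellable i≤k.
r[1] = 2
r[2] = 6
r[3] = 11
r[4] = 13  (first piece 1, then r[3]=11)
r[5] = 19
r[6] = 22  (first piece 3, then r[3]=11)
r[7] = 25  (first piece 2, then r[5]=19)
r[8] = 30  (first piece 3, then r[5]=19)
r[9] = 33  (first piece 3, then r[6]=22)
Maximum revenue is €33.
Now minimize piece count subject to staying optimal: for each k, pieces[k] = 1 + min over i with p[i]+r[k−i]=r[k] of pieces[k−i].
pieces[6] = 2
pieces[7] = 2
pieces[8] = 2
pieces[9] = 3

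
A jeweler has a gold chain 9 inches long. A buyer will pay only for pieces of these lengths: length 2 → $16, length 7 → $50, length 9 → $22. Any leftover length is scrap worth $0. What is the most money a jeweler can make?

Let f[k] be the best obtainable value from length k. For each k, try every first piece i and keep the best of price[i] + f[k−i].
f[1] = 0
f[2] = 16
f[3] = 16
f[4] = 32  (first piece 2, then f[2]=16)
f[5] = 32
f[6] = 48  (first piece 2, then f[4]=32)
f[7] = max(16+32, 50+0) = 50
f[8] = max(16+48, 50+0) = 64
f[9] = max(16+50, 50+16, 22+0) = 66
One optimal cutting: 7 + 2 → $66.

66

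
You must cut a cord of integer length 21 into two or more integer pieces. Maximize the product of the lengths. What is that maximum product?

Define P[k] = max over 1≤i<k of i · max(k−i, P[k−i]); the inner max lets the remainder stay uncut if that's better.
P[2] = 1*max(1,0) = 1*1 = 1
P[3] = max(1*2, 2*1) = 2
P[4] = max(1*3, 2*2, 3*1) = 4
P[5] = max(1*4, 2*3, 3*2, 4*1) = 6
P[6] = max(1*6, 2*4, 3*3, 4*2, 5*1) = 9
P[7] = max(1*9, 2*6, 3*4, 4*3, 5*2, 6*1) = 12
P[8] = max(1*12, 2*9, 3*6, …, 6*2, 7*1) = 18
P[9] = max(1*18, 2*12, 3*9, …, 7*2, 8*1) = 27
P[10] = max(1*27, 2*18, 3*12, …, 8*2, 9*1) = 36
P[11] = max(1*36, 2*27, 3*18, …, 9*2, 10*1) = 54
P[12] = max(1*54, 2*36, 3*27, …, 10*2, 11*1) = 81
P[13] = max(1*81, 2*54, 3*36, …, 11*2, 12*1) = 108
P[14] = max(1*108, 2*81, 3*54, …, 12*2, 13*1) = 162
P[15] = max(1*162, 2*108, 3*81, …, 13*2, 14*1) = 243
P[16] = max(1*243, 2*162, 3*108, …, 14*2, 15*1) = 324
P[17] = max(1*324, 2*243, 3*162, …, 15*2, 16*1) = 486
P[18] = max(1*486, 2*324, 3*243, …, 16*2, 17*1) = 729
P[19] = max(1*729, 2*486, 3*324, …, 17*2, 18*1) = 972
P[20] = max(1*972, 2*729, 3*486, …, 18*2, 19*1) = 1458
P[21] = max(1*1458, 2*972, 3*729, …, 19*2, 20*1) = 2187
One optimal split: 3 + 3 + 3 + 3 + 3 + 3 + 3; product 3*3*3*3*3*3*3 = 2187.

2187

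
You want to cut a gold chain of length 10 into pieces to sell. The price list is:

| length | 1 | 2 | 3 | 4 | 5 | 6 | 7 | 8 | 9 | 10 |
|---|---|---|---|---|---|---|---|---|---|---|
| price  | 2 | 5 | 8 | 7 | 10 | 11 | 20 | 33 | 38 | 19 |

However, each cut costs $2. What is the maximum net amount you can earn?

Consider every possible first cut. r[k] is the best of p[i]+r[k−i] over all sellable i≤k, charging 2 whenever i<k.
r[1] = 2
r[2] = 5
r[3] = 8
r[4] = 8  (first piece 1, then r[3]=8)
r[5] = 11  (first piece 2, then r[3]=8)
r[6] = 14  (first piece 3, then r[3]=8)
r[7] = 20
r[8] = 33
r[9] = 38
r[10] = 38  (first piece 1, then r[9]=38)
One optimal plan: pieces 9 + 1 (1 cut) → $40 − $2 = $38.

38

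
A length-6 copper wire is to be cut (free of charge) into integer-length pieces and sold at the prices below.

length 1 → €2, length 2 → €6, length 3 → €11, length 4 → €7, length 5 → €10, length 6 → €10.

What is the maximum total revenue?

Consider every possible first cut. best[k] is the best of p[i]+best[k−i] over all sellable i≤k.
best[1] = 2
best[2] = 6
best[3] = 11
best[4] = 13  (first piece 1, then best[3]=11)
best[5] = 17  (first piece 2, then best[3]=11)
best[6] = 22  (first piece 3, then best[3]=11)
One optimal cutting: 3 + 3 → €11 + €11 = €22.

22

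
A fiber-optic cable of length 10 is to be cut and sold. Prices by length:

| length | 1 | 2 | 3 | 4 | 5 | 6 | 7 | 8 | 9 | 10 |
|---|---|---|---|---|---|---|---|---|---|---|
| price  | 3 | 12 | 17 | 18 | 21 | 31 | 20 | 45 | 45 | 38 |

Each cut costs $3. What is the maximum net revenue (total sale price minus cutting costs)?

54

Consider every possible first cut. net[k] is the best of p[i]+net[k−i] over all sellable i≤k, charging 3 whenever i<k.
net[1] = 3
net[2] = max(3+3-3, 12+0) = 12
net[3] = max(3+12-3, 12+3-3, 17+0) = 17
net[4] = max(3+17-3, 12+12-3, 17+3-3, 18+0) = 21
net[5] = max(3+21-3, 12+17-3, 17+12-3, 18+3-3, 21+0) = 26
net[6] = max(3+26-3, 12+21-3, 17+17-3, 18+12-3, 21+3-3, 31+0) = 31
net[7] = max(3+31-3, 12+26-3, 17+21-3, …, 31+3-3, 20+0) = 35
net[8] = max(3+35-3, 12+31-3, 17+26-3, …, 20+3-3, 45+0) = 45
net[9] = max(3+45-3, 12+35-3, 17+31-3, …, 45+3-3, 45+0) = 45
net[10] = max(3+45-3, 12+45-3, 17+35-3, …, 45+3-3, 38+0) = 54
One optimal plan: pieces 8 + 2 (1 cut) → $57 − $3 = $54.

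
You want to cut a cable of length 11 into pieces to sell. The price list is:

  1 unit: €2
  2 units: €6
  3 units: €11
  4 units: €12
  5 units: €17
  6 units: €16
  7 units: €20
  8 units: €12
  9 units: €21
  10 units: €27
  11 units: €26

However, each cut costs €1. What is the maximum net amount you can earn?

Consider every possible first cut. v[k] is the best of p[i]+v[k−i] over all sellable i≤k, charging 1 whenever i<k.
v[1] = 2
v[2] = 6
v[3] = 11
v[4] = 12  (first piece 1, then v[3]=11)
v[5] = 17
v[6] = 21  (first piece 3, then v[3]=11)
v[7] = 22  (first piece 1, then v[6]=21)
v[8] = 27  (first piece 3, then v[5]=17)
v[9] = 31  (first piece 3, then v[6]=21)
v[10] = 33  (first piece 5, then v[5]=17)
v[11] = 37  (first piece 3, then v[8]=27)
One optimal plan: pieces 5 + 3 + 3 (2 cuts) → €39 − €2 = €37.

37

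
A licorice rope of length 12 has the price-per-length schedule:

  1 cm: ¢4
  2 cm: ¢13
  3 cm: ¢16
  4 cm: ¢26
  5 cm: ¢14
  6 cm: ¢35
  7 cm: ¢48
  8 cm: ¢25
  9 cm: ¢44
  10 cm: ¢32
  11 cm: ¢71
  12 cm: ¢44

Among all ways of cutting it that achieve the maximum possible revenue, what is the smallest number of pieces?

Let r[k] be the best obtainable value from length k. For each k, try every first piece i and keep the best of price[i] + r[k−i].
r[1] = 4
r[2] = 13
r[3] = 17  (first piece 1, then r[2]=13)
r[4] = 26  (first piece 2, then r[2]=13)
r[5] = 30  (first piece 1, then r[4]=26)
r[6] = 39  (first piece 2, then r[4]=26)
r[7] = 48
r[8] = 52  (first piece 1, then r[7]=48)
r[9] = 61  (first piece 2, then r[7]=48)
r[10] = 65  (first piece 1, then r[9]=61)
r[11] = 74  (first piece 2, then r[9]=61)
r[12] = 78  (first piece 1, then r[11]=74)
Maximum revenue is ¢78.
Now minimize piece count subject to staying optimal: for each k, pieces[k] = 1 + min over i with p[i]+r[k−i]=r[k] of pieces[k−i].
pieces[9] = 2
pieces[10] = 3
pieces[11] = 2
pieces[12] = 3

3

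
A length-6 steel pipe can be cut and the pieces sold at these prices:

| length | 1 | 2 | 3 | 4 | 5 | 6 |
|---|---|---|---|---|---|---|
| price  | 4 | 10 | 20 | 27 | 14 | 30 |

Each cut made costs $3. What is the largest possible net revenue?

Let v[k] be the best obtainable value from length k. For each k, try every first piece i and keep the best of price[i] + v[k−i] minus the 3 cut fee when i<k.
v[1] = 4
v[2] = 10
v[3] = 20
v[4] = 27
v[5] = 28  (first piece 1, then v[4]=27)
v[6] = 37  (first piece 3, then v[3]=20)
One optimal plan: pieces 3 + 3 (1 cut) → $40 − $3 = $37.

37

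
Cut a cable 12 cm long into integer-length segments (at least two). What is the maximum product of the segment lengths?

Define P[k] = max over 1≤i<k of i · max(k−i, P[k−i]); the inner max lets the remainder stay uncut if that's better.
Small cases: P[2]=1, P[3]=2, P[4]=4, P[5]=6.
P[6] = 3·max(3,2) = 3·3 = 9
P[7] = 2·max(5,6) = 2·6 = 12
P[8] = 2·max(6,9) = 2·9 = 18
P[9] = 3·max(6,9) = 3·9 = 27
P[10] = 2·max(8,18) = 2·18 = 36
P[11] = 2·max(9,27) = 2·27 = 54
P[12] = 3·max(9,27) = 3·27 = 81
One optimal split: 3 + 3 + 3 + 3; product 3·3·3·3 = 81.

81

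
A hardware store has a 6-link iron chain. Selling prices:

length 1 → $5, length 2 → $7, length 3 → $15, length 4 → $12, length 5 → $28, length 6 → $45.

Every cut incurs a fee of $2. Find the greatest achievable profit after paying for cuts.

Consider every possible first cut. net[k] is the best of p[i]+net[k−i] over all sellable i≤k, charging 2 whenever i<k.
net[1] = 5
net[2] = max(5+5-2, 7+0) = 8
net[3] = max(5+8-2, 7+5-2, 15+0) = 15
net[4] = max(5+15-2, 7+8-2, 15+5-2, 12+0) = 18
net[5] = max(5+18-2, 7+15-2, 15+8-2, 12+5-2, 28+0) = 28
net[6] = max(5+28-2, 7+18-2, 15+15-2, 12+8-2, 28+5-2, 45+0) = 45
Best is to make no cuts and sell whole for $45.

45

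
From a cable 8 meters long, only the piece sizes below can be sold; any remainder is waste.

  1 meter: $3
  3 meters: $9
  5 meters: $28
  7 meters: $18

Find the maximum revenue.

Consider every possible first cut. r[k] is the best of p[i]+r[k−i] over all sellable i≤k.
r[1] = 3
r[2] = 6  (first piece 1, then r[1]=3)
r[3] = 9  (first piece 1, then r[2]=6)
r[4] = 12  (first piece 1, then r[3]=9)
r[5] = 28
r[6] = 31  (first piece 1, then r[5]=28)
r[7] = 34  (first piece 1, then r[6]=31)
r[8] = 37  (first piece 1, then r[7]=34)
One optimal cutting: 5 + 1 + 1 + 1 → $37.

37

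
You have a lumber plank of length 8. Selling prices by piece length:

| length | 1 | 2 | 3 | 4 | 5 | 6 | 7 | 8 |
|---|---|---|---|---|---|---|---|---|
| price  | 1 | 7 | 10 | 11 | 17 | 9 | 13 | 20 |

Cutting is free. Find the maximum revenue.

Let r[k] be the best obtainable value from length k. For each k, try every first piece i and keep the best of price[i] + r[k−i].
r[1] = 1
r[2] = 7
r[3] = 10
r[4] = 14  (first piece 2, then r[2]=7)
r[5] = 17  (first piece 2, then r[3]=10)
r[6] = 21  (first piece 2, then r[4]=14)
r[7] = 24  (first piece 2, then r[5]=17)
r[8] = 28  (first piece 2, then r[6]=21)
One optimal cutting: 2 + 2 + 2 + 2 → $7 + $7 + $7 + $7 = $28.

28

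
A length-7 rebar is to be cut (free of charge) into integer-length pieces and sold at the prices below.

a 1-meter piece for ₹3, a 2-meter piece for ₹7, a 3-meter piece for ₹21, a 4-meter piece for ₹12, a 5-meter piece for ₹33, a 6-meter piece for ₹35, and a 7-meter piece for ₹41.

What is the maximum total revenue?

45

Let best[k] be the best obtainable value from length k. For each k, try every first piece i and keep the best of price[i] + best[k−i].
best[1] = 3
best[2] = max(3+3, 7+0) = 7
best[3] = max(3+7, 7+3, 21+0) = 21
best[4] = max(3+21, 7+7, 21+3, 12+0) = 24
best[5] = max(3+24, 7+21, 21+7, 12+3, 33+0) = 33
best[6] = max(3+33, 7+24, 21+21, 12+7, 33+3, 35+0) = 42
best[7] = max(3+42, 7+33, 21+24, …, 35+3, 41+0) = 45
One optimal cutting: 3 + 3 + 1 → ₹21 + ₹21 + ₹3 = ₹45.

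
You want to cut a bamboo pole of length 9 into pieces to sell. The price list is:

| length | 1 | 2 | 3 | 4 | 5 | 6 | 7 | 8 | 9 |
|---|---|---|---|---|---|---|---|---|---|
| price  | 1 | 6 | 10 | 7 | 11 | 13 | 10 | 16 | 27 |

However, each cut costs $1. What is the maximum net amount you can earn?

28

Build net[k] bottom-up: net[k] = max over allowed piece i of (p[i] + net[k−i]) − 1 per cut.
net[1] = 1
net[2] = 6
net[3] = 10
net[4] = 11  (first piece 2, then net[2]=6)
net[5] = 15  (first piece 2, then net[3]=10)
net[6] = 19  (first piece 3, then net[3]=10)
net[7] = 20  (first piece 2, then net[5]=15)
net[8] = 24  (first piece 2, then net[6]=19)
net[9] = 28  (first piece 3, then net[6]=19)
One optimal plan: pieces 3 + 3 + 3 (2 cuts) → $30 − $2 = $28.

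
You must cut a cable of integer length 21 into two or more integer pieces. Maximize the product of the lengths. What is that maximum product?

Fill m[k] for k=2..21: at each k try every first piece i and multiply by the better of (k−i) uncut or m[k−i].
m[2] = 1×max(1,0) = 1×1 = 1
m[3] = 1×max(2,1) = 1×2 = 2
m[4] = 2×max(2,1) = 2×2 = 4
m[5] = 2×max(3,2) = 2×3 = 6
m[6] = 3×max(3,2) = 3×3 = 9
m[7] = 2×max(5,6) = 2×6 = 12
m[8] = 2×max(6,9) = 2×9 = 18
m[9] = 3×max(6,9) = 3×9 = 27
m[10] = 2×max(8,18) = 2×18 = 36
m[11] = 2×max(9,27) = 2×27 = 54
m[12] = 3×max(9,27) = 3×27 = 81
m[13] = 2×max(11,54) = 2×54 = 108
m[14] = 2×max(12,81) = 2×81 = 162
m[15] = 3×max(12,81) = 3×81 = 243
m[16] = 2×max(14,162) = 2×162 = 324
m[17] = 2×max(15,243) = 2×243 = 486
m[18] = 3×max(15,243) = 3×243 = 729
m[19] = 2×max(17,486) = 2×486 = 972
m[20] = 2×max(18,729) = 2×729 = 1458
m[21] = 3×max(18,729) = 3×729 = 2187
One optimal split: 3 + 3 + 3 + 3 + 3 + 3 + 3; product 3×3×3×3×3×3×3 = 2187.

2187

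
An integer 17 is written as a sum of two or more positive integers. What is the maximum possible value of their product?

486

Define P[k] = max over 1≤i<k of i · max(k−i, P[k−i]); the inner max lets the remainder stay uncut if that's better.
P[2] = 1*max(1,0) = 1*1 = 1
P[3] = 1*max(2,1) = 1*2 = 2
P[4] = 2*max(2,1) = 2*2 = 4
P[5] = 2*max(3,2) = 2*3 = 6
P[6] = 3*max(3,2) = 3*3 = 9
P[7] = 2*max(5,6) = 2*6 = 12
P[8] = 2*max(6,9) = 2*9 = 18
P[9] = 3*max(6,9) = 3*9 = 27
P[10] = 2*max(8,18) = 2*18 = 36
P[11] = 2*max(9,27) = 2*27 = 54
P[12] = 3*max(9,27) = 3*27 = 81
P[13] = 2*max(11,54) = 2*54 = 108
P[14] = 2*max(12,81) = 2*81 = 162
P[15] = 3*max(12,81) = 3*81 = 243
P[16] = 2*max(14,162) = 2*162 = 324
P[17] = 2*max(15,243) = 2*243 = 486
One optimal split: 3 + 3 + 3 + 3 + 3 + 2; product 3*3*3*3*3*2 = 486.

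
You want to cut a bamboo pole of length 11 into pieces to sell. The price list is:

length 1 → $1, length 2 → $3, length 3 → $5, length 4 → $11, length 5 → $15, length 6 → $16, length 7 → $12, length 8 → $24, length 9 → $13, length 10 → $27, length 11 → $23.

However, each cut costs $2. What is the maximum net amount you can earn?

Let r[k] be the best obtainable value from length k. For each k, try every first piece i and keep the best of price[i] + r[k−i] minus the 2 cut fee when i<k.
r[1] = 1
r[2] = 3
r[3] = 5
r[4] = 11
r[5] = 15
r[6] = 16
r[7] = 16  (first piece 2, then r[5]=15)
r[8] = 24
r[9] = 24  (first piece 4, then r[5]=15)
r[10] = 28  (first piece 5, then r[5]=15)
r[11] = 29  (first piece 5, then r[6]=16)
One optimal plan: pieces 6 + 5 (1 cut) → $31 − $2 = $29.

29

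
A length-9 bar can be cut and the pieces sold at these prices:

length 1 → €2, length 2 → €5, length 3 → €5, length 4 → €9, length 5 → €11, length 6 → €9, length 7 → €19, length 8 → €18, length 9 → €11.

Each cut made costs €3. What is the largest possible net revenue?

21

Build net[k] bottom-up: net[k] = max over allowed piece i of (p[i] + net[k−i]) − 3 per cut.
net[1] = 2
net[2] = max(2+2-3, 5+0) = 5
net[3] = max(2+5-3, 5+2-3, 5+0) = 5
net[4] = max(2+5-3, 5+5-3, 5+2-3, 9+0) = 9
net[5] = max(2+9-3, 5+5-3, 5+5-3, 9+2-3, 11+0) = 11
net[6] = max(2+11-3, 5+9-3, 5+5-3, 9+5-3, 11+2-3, 9+0) = 11
net[7] = max(2+11-3, 5+11-3, 5+9-3, …, 9+2-3, 19+0) = 19
net[8] = max(2+19-3, 5+11-3, 5+11-3, …, 19+2-3, 18+0) = 18
net[9] = max(2+18-3, 5+19-3, 5+11-3, …, 18+2-3, 11+0) = 21
One optimal plan: pieces 7 + 2 (1 cut) → €24 − €3 = €21.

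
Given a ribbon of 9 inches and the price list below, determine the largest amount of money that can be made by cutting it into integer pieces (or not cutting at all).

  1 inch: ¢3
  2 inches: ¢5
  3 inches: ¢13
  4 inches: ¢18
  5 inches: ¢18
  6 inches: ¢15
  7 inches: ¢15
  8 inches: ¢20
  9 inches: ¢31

39

Build r[k] bottom-up: r[k] = max over allowed piece i of (p[i] + r[k−i]).
r[1] = 3
r[2] = max(3+3, 5+0) = 6
r[3] = max(3+6, 5+3, 13+0) = 13
r[4] = max(3+13, 5+6, 13+3, 18+0) = 18
r[5] = max(3+18, 5+13, 13+6, 18+3, 18+0) = 21
r[6] = max(3+21, 5+18, 13+13, 18+6, 18+3, 15+0) = 26
r[7] = max(3+26, 5+21, 13+18, …, 15+3, 15+0) = 31
r[8] = max(3+31, 5+26, 13+21, …, 15+3, 20+0) = 36
r[9] = max(3+36, 5+31, 13+26, …, 20+3, 31+0) = 39
One optimal cutting: 4 + 4 + 1 → ¢18 + ¢18 + ¢3 = ¢39.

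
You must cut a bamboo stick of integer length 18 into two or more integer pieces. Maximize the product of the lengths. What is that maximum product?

Fill f[k] for k=2..18: at each k try every first piece i and multiply by the better of (k−i) uncut or f[k−i].
Small cases: f[2]=1, f[3]=2, f[4]=4, f[5]=6, f[6]=9, f[7]=12, f[8]=18, f[9]=27, f[10]=36, f[11]=54.
f[12] = 3*max(9,27) = 3*27 = 81
f[13] = 2*max(11,54) = 2*54 = 108
f[14] = 2*max(12,81) = 2*81 = 162
f[15] = 3*max(12,81) = 3*81 = 243
f[16] = 2*max(14,162) = 2*162 = 324
f[17] = 2*max(15,243) = 2*243 = 486
f[18] = 3*max(15,243) = 3*243 = 729
One optimal split: 3 + 3 + 3 + 3 + 3 + 3; product 3*3*3*3*3*3 = 729.

729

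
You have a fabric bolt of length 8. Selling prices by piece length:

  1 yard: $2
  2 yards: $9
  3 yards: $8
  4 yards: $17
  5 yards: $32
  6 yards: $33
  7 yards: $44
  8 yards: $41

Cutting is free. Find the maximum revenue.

46

Build v[k] bottom-up: v[k] = max over allowed piece i of (p[i] + v[k−i]).
v[1] = 2
v[2] = max(2+2, 9+0) = 9
v[3] = max(2+9, 9+2, 8+0) = 11
v[4] = max(2+11, 9+9, 8+2, 17+0) = 18
v[5] = max(2+18, 9+11, 8+9, 17+2, 32+0) = 32
v[6] = max(2+32, 9+18, 8+11, 17+9, 32+2, 33+0) = 34
v[7] = max(2+34, 9+32, 8+18, …, 33+2, 44+0) = 44
v[8] = max(2+44, 9+34, 8+32, …, 44+2, 41+0) = 46
One optimal cutting: 7 + 1 → $44 + $2 = $46.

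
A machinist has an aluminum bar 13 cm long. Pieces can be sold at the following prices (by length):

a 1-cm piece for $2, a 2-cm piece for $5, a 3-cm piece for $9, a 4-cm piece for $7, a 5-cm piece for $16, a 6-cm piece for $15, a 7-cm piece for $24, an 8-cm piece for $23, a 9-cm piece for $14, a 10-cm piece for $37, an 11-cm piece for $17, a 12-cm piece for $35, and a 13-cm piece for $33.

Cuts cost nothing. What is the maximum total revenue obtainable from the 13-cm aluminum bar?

Let best[k] be the best obtainable value from length k. For each k, try every first piece i and keep the best of price[i] + best[k−i].
best[1] = 2
best[2] = 5
best[3] = 9
best[4] = 11  (first piece 1, then best[3]=9)
best[5] = 16
best[6] = 18  (first piece 1, then best[5]=16)
best[7] = 24
best[8] = 26  (first piece 1, then best[7]=24)
best[9] = 29  (first piece 2, then best[7]=24)
best[10] = 37
best[11] = 39  (first piece 1, then best[10]=37)
best[12] = 42  (first piece 2, then best[10]=37)
best[13] = 46  (first piece 3, then best[10]=37)
One optimal cutting: 10 + 3 → $37 + $9 = $46.

46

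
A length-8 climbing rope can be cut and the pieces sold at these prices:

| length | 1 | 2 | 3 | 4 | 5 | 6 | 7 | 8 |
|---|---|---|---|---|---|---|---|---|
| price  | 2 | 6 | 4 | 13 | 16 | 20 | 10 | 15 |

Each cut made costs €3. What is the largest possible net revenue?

Consider every possible first cut. net[k] is the best of p[i]+net[k−i] over all sellable i≤k, charging 3 whenever i<k.
net[1] = 2
net[2] = max(2+2-3, 6+0) = 6
net[3] = max(2+6-3, 6+2-3, 4+0) = 5
net[4] = max(2+5-3, 6+6-3, 4+2-3, 13+0) = 13
net[5] = max(2+13-3, 6+5-3, 4+6-3, 13+2-3, 16+0) = 16
net[6] = max(2+16-3, 6+13-3, 4+5-3, 13+6-3, 16+2-3, 20+0) = 20
net[7] = max(2+20-3, 6+16-3, 4+13-3, …, 20+2-3, 10+0) = 19
net[8] = max(2+19-3, 6+20-3, 4+16-3, …, 10+2-3, 15+0) = 23
One optimal plan: pieces 6 + 2 (1 cut) → €26 − €3 = €23.

23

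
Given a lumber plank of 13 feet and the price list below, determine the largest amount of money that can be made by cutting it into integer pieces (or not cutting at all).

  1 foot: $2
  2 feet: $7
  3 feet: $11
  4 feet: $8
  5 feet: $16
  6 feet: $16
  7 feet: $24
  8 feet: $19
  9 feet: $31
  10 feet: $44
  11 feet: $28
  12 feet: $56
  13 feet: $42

Let v[k] be the best obtainable value from length k. For each k, try every first piece i and keep the best of price[i] + v[k−i].
v[1] = 2
v[2] = max(2+2, 7+0) = 7
v[3] = max(2+7, 7+2, 11+0) = 11
v[4] = max(2+11, 7+7, 11+2, 8+0) = 14
v[5] = max(2+14, 7+11, 11+7, 8+2, 16+0) = 18
v[6] = max(2+18, 7+14, 11+11, 8+7, 16+2, 16+0) = 22
v[7] = max(2+22, 7+18, 11+14, …, 16+2, 24+0) = 25
v[8] = max(2+25, 7+22, 11+18, …, 24+2, 19+0) = 29
v[9] = max(2+29, 7+25, 11+22, …, 19+2, 31+0) = 33
v[10] = max(2+33, 7+29, 11+25, …, 31+2, 44+0) = 44
v[11] = max(2+44, 7+33, 11+29, …, 44+2, 28+0) = 46
v[12] = max(2+46, 7+44, 11+33, …, 28+2, 56+0) = 56
v[13] = max(2+56, 7+46, 11+44, …, 56+2, 42+0) = 58
One optimal cutting: 12 + 1 → $56 + $2 = $58.

58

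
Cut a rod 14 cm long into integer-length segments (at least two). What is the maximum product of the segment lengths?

Let f[k] be the best product for length k (with at least one cut). For each first piece i, the rest contributes max(k−i, f[k−i]).
f[2] = 1*max(1,0) = 1*1 = 1
f[3] = 1*max(2,1) = 1*2 = 2
f[4] = 2*max(2,1) = 2*2 = 4
f[5] = 2*max(3,2) = 2*3 = 6
f[6] = 3*max(3,2) = 3*3 = 9
f[7] = 2*max(5,6) = 2*6 = 12
f[8] = 2*max(6,9) = 2*9 = 18
f[9] = 3*max(6,9) = 3*9 = 27
f[10] = 2*max(8,18) = 2*18 = 36
f[11] = 2*max(9,27) = 2*27 = 54
f[12] = 3*max(9,27) = 3*27 = 81
f[13] = 2*max(11,54) = 2*54 = 108
f[14] = 2*max(12,81) = 2*81 = 162
One optimal split: 3 + 3 + 3 + 3 + 2; product 3*3*3*3*2 = 162.

162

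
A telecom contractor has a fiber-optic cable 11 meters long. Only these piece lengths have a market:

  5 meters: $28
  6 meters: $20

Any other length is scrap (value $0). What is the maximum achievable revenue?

Consider every possible first cut. f[k] is the best of p[i]+f[k−i] over all sellable i≤k.
f[1] = 0
f[2] = 0
f[3] = 0
f[4] = 0
f[5] = 28
f[6] = max(28+0, 20+0) = 28
f[7] = max(28+0, 20+0) = 28
f[8] = max(28+0, 20+0) = 28
f[9] = max(28+0, 20+0) = 28
f[10] = max(28+28, 20+0) = 56
f[11] = max(28+28, 20+28) = 56
One optimal cutting: pieces 5 + 5 with 1 meter of scrap → $56.

56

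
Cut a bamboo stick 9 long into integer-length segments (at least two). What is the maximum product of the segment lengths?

Define P[k] = max over 1≤i<k of i · max(k−i, P[k−i]); the inner max lets the remainder stay uncut if that's better.
P[2] = 1×max(1,0) = 1×1 = 1
P[3] = 1×max(2,1) = 1×2 = 2
P[4] = 2×max(2,1) = 2×2 = 4
P[5] = 2×max(3,2) = 2×3 = 6
P[6] = 3×max(3,2) = 3×3 = 9
P[7] = 2×max(5,6) = 2×6 = 12
P[8] = 2×max(6,9) = 2×9 = 18
P[9] = 3×max(6,9) = 3×9 = 27
One optimal split: 3 + 3 + 3; product 3×3×3 = 27.

27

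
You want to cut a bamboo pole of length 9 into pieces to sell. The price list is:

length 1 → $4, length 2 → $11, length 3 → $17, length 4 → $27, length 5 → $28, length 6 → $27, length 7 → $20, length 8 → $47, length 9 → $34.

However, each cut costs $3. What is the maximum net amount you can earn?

Consider every possible first cut. v[k] is the best of p[i]+v[k−i] over all sellable i≤k, charging 3 whenever i<k.
v[1] = 4
v[2] = 11
v[3] = 17
v[4] = 27
v[5] = 28  (first piece 1, then v[4]=27)
v[6] = 35  (first piece 2, then v[4]=27)
v[7] = 41  (first piece 3, then v[4]=27)
v[8] = 51  (first piece 4, then v[4]=27)
v[9] = 52  (first piece 1, then v[8]=51)
One optimal plan: pieces 4 + 4 + 1 (2 cuts) → $58 − $6 = $52.

52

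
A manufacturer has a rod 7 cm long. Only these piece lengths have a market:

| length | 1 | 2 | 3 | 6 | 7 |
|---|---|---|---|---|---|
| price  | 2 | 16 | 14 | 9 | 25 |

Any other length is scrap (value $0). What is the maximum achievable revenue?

Build best[k] bottom-up: best[k] = max over allowed piece i of (p[i] + best[k−i]).
best[1] = 2
best[2] = max(2+2, 16+0) = 16
best[3] = max(2+16, 16+2, 14+0) = 18
best[4] = max(2+18, 16+16, 14+2) = 32
best[5] = max(2+32, 16+18, 14+16) = 34
best[6] = max(2+34, 16+32, 14+18, 9+0) = 48
best[7] = max(2+48, 16+34, 14+32, 9+2, 25+0) = 50
One optimal cutting: 2 + 2 + 2 + 1 → $50.

50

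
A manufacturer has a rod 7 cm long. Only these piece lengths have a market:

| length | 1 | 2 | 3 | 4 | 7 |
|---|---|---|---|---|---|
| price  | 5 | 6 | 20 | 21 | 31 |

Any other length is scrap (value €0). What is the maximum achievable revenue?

Build f[k] bottom-up: f[k] = max over allowed piece i of (p[i] + f[k−i]).
f[1] = 5
f[2] = 10  (first piece 1, then f[1]=5)
f[3] = 20
f[4] = 25  (first piece 1, then f[3]=20)
f[5] = 30  (first piece 1, then f[4]=25)
f[6] = 40  (first piece 3, then f[3]=20)
f[7] = 45  (first piece 1, then f[6]=40)
One optimal cutting: 3 + 3 + 1 → €45.

45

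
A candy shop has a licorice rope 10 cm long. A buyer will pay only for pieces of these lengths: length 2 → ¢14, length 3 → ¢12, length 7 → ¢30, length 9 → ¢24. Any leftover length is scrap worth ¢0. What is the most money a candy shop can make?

70

Let r[k] be the best obtainable value from length k. For each k, try every first piece i and keep the best of price[i] + r[k−i].
r[1] = 0
r[2] = 14
r[3] = max(14+0, 12+0) = 14
r[4] = max(14+14, 12+0) = 28
r[5] = max(14+14, 12+14) = 28
r[6] = max(14+28, 12+14) = 42
r[7] = max(14+28, 12+28, 30+0) = 42
r[8] = max(14+42, 12+28, 30+0) = 56
r[9] = max(14+42, 12+42, 30+14, 24+0) = 56
r[10] = max(14+56, 12+42, 30+14, 24+0) = 70
One optimal cutting: 2 + 2 + 2 + 2 + 2 → ¢70.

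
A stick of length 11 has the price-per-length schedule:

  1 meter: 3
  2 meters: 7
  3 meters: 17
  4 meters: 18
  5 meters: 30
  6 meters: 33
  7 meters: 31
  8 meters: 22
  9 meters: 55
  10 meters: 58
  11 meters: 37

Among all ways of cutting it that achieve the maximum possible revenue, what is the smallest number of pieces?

Let r[k] be the best obtainable value from length k. For each k, try every first piece i and keep the best of price[i] + r[k−i].
r[1] = 3
r[2] = 7
r[3] = 17
r[4] = 20  (first piece 1, then r[3]=17)
r[5] = 30
r[6] = 34  (first piece 3, then r[3]=17)
r[7] = 37  (first piece 1, then r[6]=34)
r[8] = 47  (first piece 3, then r[5]=30)
r[9] = 55
r[10] = 60  (first piece 5, then r[5]=30)
r[11] = 64  (first piece 3, then r[8]=47)
Maximum revenue is 64.
Now minimize piece count subject to staying optimal: for each k, pieces[k] = 1 + min over i with p[i]+r[k−i]=r[k] of pieces[k−i].
pieces[8] = 2
pieces[9] = 1
pieces[10] = 2
pieces[11] = 3

3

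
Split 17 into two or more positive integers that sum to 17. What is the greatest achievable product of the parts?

Fill prod[k] for k=2..17: at each k try every first piece i and multiply by the better of (k−i) uncut or prod[k−i].
prod[2] = 1*max(1,0) = 1*1 = 1
prod[3] = 1*max(2,1) = 1*2 = 2
prod[4] = 2*max(2,1) = 2*2 = 4
prod[5] = 2*max(3,2) = 2*3 = 6
prod[6] = 3*max(3,2) = 3*3 = 9
prod[7] = 2*max(5,6) = 2*6 = 12
prod[8] = 2*max(6,9) = 2*9 = 18
prod[9] = 3*max(6,9) = 3*9 = 27
prod[10] = 2*max(8,18) = 2*18 = 36
prod[11] = 2*max(9,27) = 2*27 = 54
prod[12] = 3*max(9,27) = 3*27 = 81
prod[13] = 2*max(11,54) = 2*54 = 108
prod[14] = 2*max(12,81) = 2*81 = 162
prod[15] = 3*max(12,81) = 3*81 = 243
prod[16] = 2*max(14,162) = 2*162 = 324
prod[17] = 2*max(15,243) = 2*243 = 486
One optimal split: 3 + 3 + 3 + 3 + 3 + 2; product 3*3*3*3*3*2 = 486.

486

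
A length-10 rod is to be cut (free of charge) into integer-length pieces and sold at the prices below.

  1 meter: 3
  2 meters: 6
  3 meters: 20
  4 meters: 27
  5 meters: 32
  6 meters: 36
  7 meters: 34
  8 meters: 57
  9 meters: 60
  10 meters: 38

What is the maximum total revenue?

67

Let best[k] be the best obtainable value from length k. For each k, try every first piece i and keep the best of price[i] + best[k−i].
best[1] = 3
best[2] = max(3+3, 6+0) = 6
best[3] = max(3+6, 6+3, 20+0) = 20
best[4] = max(3+20, 6+6, 20+3, 27+0) = 27
best[5] = max(3+27, 6+20, 20+6, 27+3, 32+0) = 32
best[6] = max(3+32, 6+27, 20+20, 27+6, 32+3, 36+0) = 40
best[7] = max(3+40, 6+32, 20+27, …, 36+3, 34+0) = 47
best[8] = max(3+47, 6+40, 20+32, …, 34+3, 57+0) = 57
best[9] = max(3+57, 6+47, 20+40, …, 57+3, 60+0) = 60
best[10] = max(3+60, 6+57, 20+47, …, 60+3, 38+0) = 67
One optimal cutting: 4 + 3 + 3 → 27 + 20 + 20 = 67.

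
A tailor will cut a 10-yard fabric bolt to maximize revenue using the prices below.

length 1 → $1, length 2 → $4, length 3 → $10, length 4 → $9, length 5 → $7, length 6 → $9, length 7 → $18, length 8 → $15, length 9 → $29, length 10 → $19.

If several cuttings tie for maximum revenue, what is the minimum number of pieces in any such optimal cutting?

4

Consider every possible first cut. r[k] is the best of p[i]+r[k−i] over all sellable i≤k.
r[1] = 1
r[2] = max(1+1, 4+0) = 4
r[3] = max(1+4, 4+1, 10+0) = 10
r[4] = max(1+10, 4+4, 10+1, 9+0) = 11
r[5] = max(1+11, 4+10, 10+4, 9+1, 7+0) = 14
r[6] = max(1+14, 4+11, 10+10, 9+4, 7+1, 9+0) = 20
r[7] = max(1+20, 4+14, 10+11, …, 9+1, 18+0) = 21
r[8] = max(1+21, 4+20, 10+14, …, 18+1, 15+0) = 24
r[9] = max(1+24, 4+21, 10+20, …, 15+1, 29+0) = 30
r[10] = max(1+30, 4+24, 10+21, …, 29+1, 19+0) = 31
Maximum revenue is $31.
Now minimize piece count subject to staying optimal: for each k, pieces[k] = 1 + min over i with p[i]+r[k−i]=r[k] of pieces[k−i].
pieces[7] = 3
pieces[8] = 3
pieces[9] = 3
pieces[10] = 4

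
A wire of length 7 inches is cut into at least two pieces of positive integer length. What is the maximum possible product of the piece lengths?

12

Fill prod[k] for k=2..7: at each k try every first piece i and multiply by the better of (k−i) uncut or prod[k−i].
prod[2] = 1·max(1,0) = 1·1 = 1
prod[3] = max(1·2, 2·1) = 2
prod[4] = max(1·3, 2·2, 3·1) = 4
prod[5] = max(1·4, 2·3, 3·2, 4·1) = 6
prod[6] = max(1·6, 2·4, 3·3, 4·2, 5·1) = 9
prod[7] = max(1·9, 2·6, 3·4, 4·3, 5·2, 6·1) = 12
One optimal split: 3 + 2 + 2; product 3·2·2 = 12.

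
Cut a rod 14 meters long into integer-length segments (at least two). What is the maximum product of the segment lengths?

Fill g[k] for k=2..14: at each k try every first piece i and multiply by the better of (k−i) uncut or g[k−i].
Small cases: g[2]=1, g[3]=2, g[4]=4, g[5]=6, g[6]=9.
g[7] = 2×max(5,6) = 2×6 = 12
g[8] = 2×max(6,9) = 2×9 = 18
g[9] = 3×max(6,9) = 3×9 = 27
g[10] = 2×max(8,18) = 2×18 = 36
g[11] = 2×max(9,27) = 2×27 = 54
g[12] = 3×max(9,27) = 3×27 = 81
g[13] = 2×max(11,54) = 2×54 = 108
g[14] = 2×max(12,81) = 2×81 = 162
One optimal split: 3 + 3 + 3 + 3 + 2; product 3×3×3×3×2 = 162.

162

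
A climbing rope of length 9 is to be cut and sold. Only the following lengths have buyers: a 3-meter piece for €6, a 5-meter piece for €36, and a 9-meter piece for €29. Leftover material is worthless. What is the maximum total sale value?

Consider every possible first cut. f[k] is the best of p[i]+f[k−i] over all sellable i≤k.
f[1] = 0
f[2] = 0
f[3] = 6
f[4] = 6
f[5] = max(6+0, 36+0) = 36
f[6] = max(6+6, 36+0) = 36
f[7] = max(6+6, 36+0) = 36
f[8] = max(6+36, 36+6) = 42
f[9] = max(6+36, 36+6, 29+0) = 42
One optimal cutting: pieces 5 + 3 with 1 meter of scrap → €42.

42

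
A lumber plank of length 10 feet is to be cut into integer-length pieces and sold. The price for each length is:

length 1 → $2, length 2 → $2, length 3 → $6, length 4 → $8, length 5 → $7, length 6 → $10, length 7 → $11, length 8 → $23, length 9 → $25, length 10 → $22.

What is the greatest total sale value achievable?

27

Consider every possible first cut. R[k] is the best of p[i]+R[k−i] over all sellable i≤k.
R[1] = 2
R[2] = max(2+2, 2+0) = 4
R[3] = max(2+4, 2+2, 6+0) = 6
R[4] = max(2+6, 2+4, 6+2, 8+0) = 8
R[5] = max(2+8, 2+6, 6+4, 8+2, 7+0) = 10
R[6] = max(2+10, 2+8, 6+6, 8+4, 7+2, 10+0) = 12
R[7] = max(2+12, 2+10, 6+8, …, 10+2, 11+0) = 14
R[8] = max(2+14, 2+12, 6+10, …, 11+2, 23+0) = 23
R[9] = max(2+23, 2+14, 6+12, …, 23+2, 25+0) = 25
R[10] = max(2+25, 2+23, 6+14, …, 25+2, 22+0) = 27
One optimal cutting: 8 + 1 + 1 → $23 + $2 + $2 = $27.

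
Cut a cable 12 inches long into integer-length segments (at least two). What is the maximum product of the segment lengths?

81

Define f[k] = max over 1≤i<k of i · max(k−i, f[k−i]); the inner max lets the remainder stay uncut if that's better.
Small cases: f[2]=1, f[3]=2, f[4]=4, f[5]=6, f[6]=9.
f[7] = 2×max(5,6) = 2×6 = 12
f[8] = 2×max(6,9) = 2×9 = 18
f[9] = 3×max(6,9) = 3×9 = 27
f[10] = 2×max(8,18) = 2×18 = 36
f[11] = 2×max(9,27) = 2×27 = 54
f[12] = 3×max(9,27) = 3×27 = 81
One optimal split: 3 + 3 + 3 + 3; product 3×3×3×3 = 81.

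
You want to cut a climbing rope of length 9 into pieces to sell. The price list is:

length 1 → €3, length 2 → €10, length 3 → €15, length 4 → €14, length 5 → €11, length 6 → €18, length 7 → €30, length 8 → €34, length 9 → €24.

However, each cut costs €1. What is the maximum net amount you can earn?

43

Let net[k] be the best obtainable value from length k. For each k, try every first piece i and keep the best of price[i] + net[k−i] minus the 1 cut fee when i<k.
net[1] = 3
net[2] = max(3+3-1, 10+0) = 10
net[3] = max(3+10-1, 10+3-1, 15+0) = 15
net[4] = max(3+15-1, 10+10-1, 15+3-1, 14+0) = 19
net[5] = max(3+19-1, 10+15-1, 15+10-1, 14+3-1, 11+0) = 24
net[6] = max(3+24-1, 10+19-1, 15+15-1, 14+10-1, 11+3-1, 18+0) = 29
net[7] = max(3+29-1, 10+24-1, 15+19-1, …, 18+3-1, 30+0) = 33
net[8] = max(3+33-1, 10+29-1, 15+24-1, …, 30+3-1, 34+0) = 38
net[9] = max(3+38-1, 10+33-1, 15+29-1, …, 34+3-1, 24+0) = 43
One optimal plan: pieces 3 + 3 + 3 (2 cuts) → €45 − €2 = €43.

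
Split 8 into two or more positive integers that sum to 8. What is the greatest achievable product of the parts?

18

Define P[k] = max over 1≤i<k of i · max(k−i, P[k−i]); the inner max lets the remainder stay uncut if that's better.
P[2] = 1*max(1,0) = 1*1 = 1
P[3] = max(1*2, 2*1) = 2
P[4] = max(1*3, 2*2, 3*1) = 4
P[5] = max(1*4, 2*3, 3*2, 4*1) = 6
P[6] = max(1*6, 2*4, 3*3, 4*2, 5*1) = 9
P[7] = max(1*9, 2*6, 3*4, 4*3, 5*2, 6*1) = 12
P[8] = max(1*12, 2*9, 3*6, …, 6*2, 7*1) = 18
One optimal split: 3 + 3 + 2; product 3*3*2 = 18.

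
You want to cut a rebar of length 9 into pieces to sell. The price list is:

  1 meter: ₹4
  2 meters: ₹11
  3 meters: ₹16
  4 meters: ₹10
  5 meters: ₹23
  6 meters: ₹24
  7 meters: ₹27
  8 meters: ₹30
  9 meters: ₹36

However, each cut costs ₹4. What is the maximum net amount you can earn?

Consider every possible first cut. r[k] is the best of p[i]+r[k−i] over all sellable i≤k, charging 4 whenever i<k.
r[1] = 4
r[2] = 11
r[3] = 16
r[4] = 18  (first piece 2, then r[2]=11)
r[5] = 23  (first piece 2, then r[3]=16)
r[6] = 28  (first piece 3, then r[3]=16)
r[7] = 30  (first piece 2, then r[5]=23)
r[8] = 35  (first piece 2, then r[6]=28)
r[9] = 40  (first piece 3, then r[6]=28)
One optimal plan: pieces 3 + 3 + 3 (2 cuts) → ₹48 − ₹8 = ₹40.

40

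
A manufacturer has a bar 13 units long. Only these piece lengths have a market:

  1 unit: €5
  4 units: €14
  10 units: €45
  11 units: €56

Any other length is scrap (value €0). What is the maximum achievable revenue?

66

Build best[k] bottom-up: best[k] = max over allowed piece i of (p[i] + best[k−i]).
best[1] = 5
best[2] = 10  (first piece 1, then best[1]=5)
best[3] = 15  (first piece 1, then best[2]=10)
best[4] = max(5+15, 14+0) = 20
best[5] = max(5+20, 14+5) = 25
best[6] = max(5+25, 14+10) = 30
best[7] = max(5+30, 14+15) = 35
best[8] = max(5+35, 14+20) = 40
best[9] = max(5+40, 14+25) = 45
best[10] = max(5+45, 14+30, 45+0) = 50
best[11] = max(5+50, 14+35, 45+5, 56+0) = 56
best[12] = max(5+56, 14+40, 45+10, 56+5) = 61
best[13] = max(5+61, 14+45, 45+15, 56+10) = 66
One optimal cutting: 11 + 1 + 1 → €66.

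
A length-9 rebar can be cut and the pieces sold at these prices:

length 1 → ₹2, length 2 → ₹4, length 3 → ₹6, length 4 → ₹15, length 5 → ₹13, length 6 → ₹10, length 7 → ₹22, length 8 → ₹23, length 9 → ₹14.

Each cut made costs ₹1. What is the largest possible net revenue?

Consider every possible first cut. net[k] is the best of p[i]+net[k−i] over all sellable i≤k, charging 1 whenever i<k.
net[1] = 2
net[2] = 4
net[3] = 6
net[4] = 15
net[5] = 16  (first piece 1, then net[4]=15)
net[6] = 18  (first piece 2, then net[4]=15)
net[7] = 22
net[8] = 29  (first piece 4, then net[4]=15)
net[9] = 30  (first piece 1, then net[8]=29)
One optimal plan: pieces 4 + 4 + 1 (2 cuts) → ₹32 − ₹2 = ₹30.

30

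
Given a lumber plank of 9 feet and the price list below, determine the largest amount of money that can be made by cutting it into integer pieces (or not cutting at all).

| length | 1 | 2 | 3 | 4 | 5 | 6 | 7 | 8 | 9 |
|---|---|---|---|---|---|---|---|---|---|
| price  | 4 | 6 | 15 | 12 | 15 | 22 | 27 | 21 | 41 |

Build r[k] bottom-up: r[k] = max over allowed piece i of (p[i] + r[k−i]).
r[1] = 4
r[2] = max(4+4, 6+0) = 8
r[3] = max(4+8, 6+4, 15+0) = 15
r[4] = max(4+15, 6+8, 15+4, 12+0) = 19
r[5] = max(4+19, 6+15, 15+8, 12+4, 15+0) = 23
r[6] = max(4+23, 6+19, 15+15, 12+8, 15+4, 22+0) = 30
r[7] = max(4+30, 6+23, 15+19, …, 22+4, 27+0) = 34
r[8] = max(4+34, 6+30, 15+23, …, 27+4, 21+0) = 38
r[9] = max(4+38, 6+34, 15+30, …, 21+4, 41+0) = 45
One optimal cutting: 3 + 3 + 3 → $15 + $15 + $15 = $45.

45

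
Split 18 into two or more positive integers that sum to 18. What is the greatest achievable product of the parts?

Define f[k] = max over 1≤i<k of i · max(k−i, f[k−i]); the inner max lets the remainder stay uncut if that's better.
f[2] = 1*max(1,0) = 1*1 = 1
f[3] = 1*max(2,1) = 1*2 = 2
f[4] = 2*max(2,1) = 2*2 = 4
f[5] = 2*max(3,2) = 2*3 = 6
f[6] = 3*max(3,2) = 3*3 = 9
f[7] = 2*max(5,6) = 2*6 = 12
f[8] = 2*max(6,9) = 2*9 = 18
f[9] = 3*max(6,9) = 3*9 = 27
f[10] = 2*max(8,18) = 2*18 = 36
f[11] = 2*max(9,27) = 2*27 = 54
f[12] = 3*max(9,27) = 3*27 = 81
f[13] = 2*max(11,54) = 2*54 = 108
f[14] = 2*max(12,81) = 2*81 = 162
f[15] = 3*max(12,81) = 3*81 = 243
f[16] = 2*max(14,162) = 2*162 = 324
f[17] = 2*max(15,243) = 2*243 = 486
f[18] = 3*max(15,243) = 3*243 = 729
One optimal split: 3 + 3 + 3 + 3 + 3 + 3; product 3*3*3*3*3*3 = 729.

729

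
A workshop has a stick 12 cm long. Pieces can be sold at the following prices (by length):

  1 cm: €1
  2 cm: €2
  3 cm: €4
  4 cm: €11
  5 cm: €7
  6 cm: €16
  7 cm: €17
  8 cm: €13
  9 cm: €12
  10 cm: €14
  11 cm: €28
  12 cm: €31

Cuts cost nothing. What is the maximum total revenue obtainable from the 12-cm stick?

33

Consider every possible first cut. best[k] is the best of p[i]+best[k−i] over all sellable i≤k.
best[1] = 1
best[2] = 2  (first piece 1, then best[1]=1)
best[3] = 4
best[4] = 11
best[5] = 12  (first piece 1, then best[4]=11)
best[6] = 16
best[7] = 17  (first piece 1, then best[6]=16)
best[8] = 22  (first piece 4, then best[4]=11)
best[9] = 23  (first piece 1, then best[8]=22)
best[10] = 27  (first piece 4, then best[6]=16)
best[11] = 28  (first piece 1, then best[10]=27)
best[12] = 33  (first piece 4, then best[8]=22)
One optimal cutting: 4 + 4 + 4 → €11 + €11 + €11 = €33.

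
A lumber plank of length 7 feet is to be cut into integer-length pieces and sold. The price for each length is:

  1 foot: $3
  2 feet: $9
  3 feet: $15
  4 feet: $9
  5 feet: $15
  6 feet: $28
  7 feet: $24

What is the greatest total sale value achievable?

33

Consider every possible first cut. R[k] is the best of p[i]+R[k−i] over all sellable i≤k.
R[1] = 3
R[2] = 9
R[3] = 15
R[4] = 18  (first piece 1, then R[3]=15)
R[5] = 24  (first piece 2, then R[3]=15)
R[6] = 30  (first piece 3, then R[3]=15)
R[7] = 33  (first piece 1, then R[6]=30)
One optimal cutting: 3 + 3 + 1 → $15 + $15 + $3 = $33.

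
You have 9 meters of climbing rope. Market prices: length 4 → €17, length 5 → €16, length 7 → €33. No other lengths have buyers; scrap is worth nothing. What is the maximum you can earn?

Consider every possible first cut. f[k] is the best of p[i]+f[k−i] over all sellable i≤k.
f[1] = 0
f[2] = 0
f[3] = 0
f[4] = 17
f[5] = max(17+0, 16+0) = 17
f[6] = max(17+0, 16+0) = 17
f[7] = max(17+0, 16+0, 33+0) = 33
f[8] = max(17+17, 16+0, 33+0) = 34
f[9] = max(17+17, 16+17, 33+0) = 34
One optimal cutting: pieces 4 + 4 with 1 meter of scrap → €34.

34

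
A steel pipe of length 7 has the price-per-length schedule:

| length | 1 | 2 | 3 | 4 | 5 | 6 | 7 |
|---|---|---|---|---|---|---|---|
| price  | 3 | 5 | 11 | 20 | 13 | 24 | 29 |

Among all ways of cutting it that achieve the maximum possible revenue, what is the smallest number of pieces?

2

Let r[k] be the best obtainable value from length k. For each k, try every first piece i and keep the best of price[i] + r[k−i].
r[1] = 3
r[2] = max(3+3, 5+0) = 6
r[3] = max(3+6, 5+3, 11+0) = 11
r[4] = max(3+11, 5+6, 11+3, 20+0) = 20
r[5] = max(3+20, 5+11, 11+6, 20+3, 13+0) = 23
r[6] = max(3+23, 5+20, 11+11, 20+6, 13+3, 24+0) = 26
r[7] = max(3+26, 5+23, 11+20, …, 24+3, 29+0) = 31
Maximum revenue is $31.
Now minimize piece count subject to staying optimal: for each k, pieces[k] = 1 + min over i with p[i]+r[k−i]=r[k] of pieces[k−i].
pieces[4] = 1
pieces[5] = 2
pieces[6] = 3
pieces[7] = 2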